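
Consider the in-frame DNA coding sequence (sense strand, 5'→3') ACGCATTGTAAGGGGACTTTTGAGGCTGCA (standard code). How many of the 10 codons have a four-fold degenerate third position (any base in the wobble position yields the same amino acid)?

Codon 1 ACG (Thr): third position 4-fold.
Codon 2 CAT (His): third position 2-fold.
Codon 3 TGT (Cys): third position 2-fold.
Codon 4 AAG (Lys): third position 2-fold.
Codon 5 GGG (Gly): third position 4-fold.
Codon 6 ACT (Thr): third position 4-fold.
Codon 7 TTT (Phe): third position 2-fold.
Codon 8 GAG (Glu): third position 2-fold.
Codon 9 GCT (Ala): third position 4-fold.
Codon 10 GCA (Ala): third position 4-fold.
Four-fold degenerate third positions: 5.

5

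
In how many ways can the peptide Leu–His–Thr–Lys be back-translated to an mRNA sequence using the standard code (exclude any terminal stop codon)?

Leu: 6 codons.
His: 2 codons.
Thr: 4 codons.
Lys: 2 codons.
6 × 2 × 4 × 2 = 96.

96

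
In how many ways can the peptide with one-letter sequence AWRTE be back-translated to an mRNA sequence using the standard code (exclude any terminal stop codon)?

192

Ala: 4 codons.
Trp: 1 codon.
Arg: 6 codons.
Thr: 4 codons.
Glu: 2 codons.
4 × 1 × 6 × 4 × 2 = 192.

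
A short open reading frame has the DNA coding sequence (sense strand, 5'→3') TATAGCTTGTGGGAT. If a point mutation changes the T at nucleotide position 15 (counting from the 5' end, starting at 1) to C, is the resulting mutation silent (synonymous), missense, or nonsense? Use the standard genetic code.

Position 15 falls in codon 5: GAT → Asp.
After the substitution the codon is GAC → Asp.
Both encode Asp, so the change is synonymous.

silent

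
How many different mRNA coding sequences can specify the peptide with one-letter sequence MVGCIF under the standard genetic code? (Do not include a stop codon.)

Met: 1 codon.
Val: 4 codons.
Gly: 4 codons.
Cys: 2 codons.
Ile: 3 codons.
Phe: 2 codons.
1 × 4 × 4 × 2 × 3 × 2 = 192.

192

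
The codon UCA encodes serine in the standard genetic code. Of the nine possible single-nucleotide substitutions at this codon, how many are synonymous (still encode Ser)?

Position 1: none → 0 synonymous.
Position 2: none → 0 synonymous.
Position 3: UCU, UCC, UCG → 3 synonymous.
Total: 0 + 0 + 3 = 3.

3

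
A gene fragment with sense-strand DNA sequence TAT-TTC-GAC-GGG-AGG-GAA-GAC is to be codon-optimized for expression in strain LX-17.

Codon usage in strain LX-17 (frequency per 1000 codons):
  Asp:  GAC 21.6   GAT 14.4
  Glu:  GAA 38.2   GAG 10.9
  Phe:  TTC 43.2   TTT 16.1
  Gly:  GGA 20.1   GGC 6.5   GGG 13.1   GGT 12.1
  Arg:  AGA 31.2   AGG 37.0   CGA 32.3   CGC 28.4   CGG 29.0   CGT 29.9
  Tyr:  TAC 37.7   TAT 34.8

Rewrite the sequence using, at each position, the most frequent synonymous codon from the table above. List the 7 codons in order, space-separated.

TAC TTC GAC GGA AGG GAA GAC

Codon 1 (Tyr): best is TAC at 37.7.
Codon 2 (Phe): best is TTC at 43.2.
Codon 3 (Asp): best is GAC at 21.6.
Codon 4 (Gly): best is GGA at 20.1.
Codon 5 (Arg): best is AGG at 37.0.
Codon 6 (Glu): best is GAA at 38.2.
Codon 7 (Asp): best is GAC at 21.6.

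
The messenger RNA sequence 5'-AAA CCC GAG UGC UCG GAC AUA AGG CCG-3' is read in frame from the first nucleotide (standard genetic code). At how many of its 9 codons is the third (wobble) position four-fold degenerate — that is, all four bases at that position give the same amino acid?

3

Codon 1 AAA (Lys): third position 2-fold.
Codon 2 CCC (Pro): third position 4-fold.
Codon 3 GAG (Glu): third position 2-fold.
Codon 4 UGC (Cys): third position 2-fold.
Codon 5 UCG (Ser): third position 4-fold.
Codon 6 GAC (Asp): third position 2-fold.
Codon 7 AUA (Ile): third position 3-fold.
Codon 8 AGG (Arg): third position 2-fold.
Codon 9 CCG (Pro): third position 4-fold.
Four-fold degenerate third positions: 3.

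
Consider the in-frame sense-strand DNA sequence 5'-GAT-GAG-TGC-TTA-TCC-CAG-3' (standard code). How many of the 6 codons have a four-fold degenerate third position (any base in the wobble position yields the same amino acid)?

Codon 1 GAT (Asp): third position 2-fold.
Codon 2 GAG (Glu): third position 2-fold.
Codon 3 TGC (Cys): third position 2-fold.
Codon 4 TTA (Leu): third position 2-fold.
Codon 5 TCC (Ser): third position 4-fold.
Codon 6 CAG (Gln): third position 2-fold.
Four-fold degenerate third positions: 1.

1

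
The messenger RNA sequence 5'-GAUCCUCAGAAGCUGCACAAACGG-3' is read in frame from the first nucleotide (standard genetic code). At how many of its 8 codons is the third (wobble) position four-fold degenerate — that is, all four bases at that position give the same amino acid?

3

Codon 1 GAU (Asp): third position 2-fold.
Codon 2 CCU (Pro): third position 4-fold.
Codon 3 CAG (Gln): third position 2-fold.
Codon 4 AAG (Lys): third position 2-fold.
Codon 5 CUG (Leu): third position 4-fold.
Codon 6 CAC (His): third position 2-fold.
Codon 7 AAA (Lys): third position 2-fold.
Codon 8 CGG (Arg): third position 4-fold.
Four-fold degenerate third positions: 3.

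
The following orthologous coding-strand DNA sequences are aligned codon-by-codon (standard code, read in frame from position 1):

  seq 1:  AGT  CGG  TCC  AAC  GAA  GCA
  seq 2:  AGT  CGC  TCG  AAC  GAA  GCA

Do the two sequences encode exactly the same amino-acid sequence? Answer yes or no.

yes

Codon 1: AGT Ser / AGT Ser — identical.
Codon 2: CGG Arg / CGC Arg — synonymous.
Codon 3: TCC Ser / TCG Ser — synonymous.
Codon 4: AAC Asn / AAC Asn — identical.
Codon 5: GAA Glu / GAA Glu — identical.
Codon 6: GCA Ala / GCA Ala — identical.
Nonsynonymous differences: 0 → same protein.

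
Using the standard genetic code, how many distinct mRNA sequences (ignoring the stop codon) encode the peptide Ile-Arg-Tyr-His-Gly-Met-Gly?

1152

Ile: 3 codons.
Arg: 6 codons.
Tyr: 2 codons.
His: 2 codons.
Gly: 4 codons.
Met: 1 codon.
Gly: 4 codons.
3 × 6 × 2 × 2 × 4 × 1 × 4 = 1152.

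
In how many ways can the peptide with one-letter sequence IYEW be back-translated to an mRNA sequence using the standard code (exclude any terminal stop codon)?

Ile: 3 codons.
Tyr: 2 codons.
Glu: 2 codons.
Trp: 1 codon.
3 × 2 × 2 × 1 = 12.

12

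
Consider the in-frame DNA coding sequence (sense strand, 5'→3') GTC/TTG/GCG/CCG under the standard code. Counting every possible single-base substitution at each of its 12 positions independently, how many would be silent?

Codon 1 (GTC, Val): 3 synonymous substitutions.
Codon 2 (TTG, Leu): 2 synonymous substitutions.
Codon 3 (GCG, Ala): 3 synonymous substitutions.
Codon 4 (CCG, Pro): 3 synonymous substitutions.
Total: 3 + 2 + 3 + 3 = 11.

11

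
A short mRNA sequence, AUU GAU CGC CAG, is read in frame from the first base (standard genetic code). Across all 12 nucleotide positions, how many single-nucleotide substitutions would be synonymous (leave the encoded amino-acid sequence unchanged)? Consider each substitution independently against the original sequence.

Codon 1 (AUU, Ile): 2 synonymous substitutions.
Codon 2 (GAU, Asp): 1 synonymous substitution.
Codon 3 (CGC, Arg): 3 synonymous substitutions.
Codon 4 (CAG, Gln): 1 synonymous substitution.
Total: 2 + 1 + 3 + 1 = 7.

7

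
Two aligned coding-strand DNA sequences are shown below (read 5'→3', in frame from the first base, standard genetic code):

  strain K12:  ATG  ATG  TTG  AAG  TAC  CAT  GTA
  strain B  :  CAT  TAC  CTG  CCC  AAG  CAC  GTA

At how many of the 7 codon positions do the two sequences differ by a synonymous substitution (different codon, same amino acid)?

Codon 1: ATG Met / CAT His — nonsynonymous.
Codon 2: ATG Met / TAC Tyr — nonsynonymous.
Codon 3: TTG Leu / CTG Leu — synonymous.
Codon 4: AAG Lys / CCC Pro — nonsynonymous.
Codon 5: TAC Tyr / AAG Lys — nonsynonymous.
Codon 6: CAT His / CAC His — synonymous.
Codon 7: GTA Val / GTA Val — identical.
Synonymous differences: 2.

2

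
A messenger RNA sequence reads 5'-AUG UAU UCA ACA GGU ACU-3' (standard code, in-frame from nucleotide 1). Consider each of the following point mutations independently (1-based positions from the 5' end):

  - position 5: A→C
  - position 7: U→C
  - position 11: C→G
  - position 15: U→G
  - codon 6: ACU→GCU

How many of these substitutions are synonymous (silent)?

1

Codon 2: UAU (Tyr) → UCU (Ser) — missense.
Codon 3: UCA (Ser) → CCA (Pro) — missense.
Codon 4: ACA (Thr) → AGA (Arg) — missense.
Codon 5: GGU (Gly) → GGG (Gly) — synonymous.
Codon 6: ACU (Thr) → GCU (Ala) — missense.
Synonymous: 1 of 5.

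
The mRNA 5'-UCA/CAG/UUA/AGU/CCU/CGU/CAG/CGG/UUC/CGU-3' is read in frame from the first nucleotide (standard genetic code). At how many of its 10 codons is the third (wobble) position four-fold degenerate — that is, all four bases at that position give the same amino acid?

5

Codon 1 UCA (Ser): third position 4-fold.
Codon 2 CAG (Gln): third position 2-fold.
Codon 3 UUA (Leu): third position 2-fold.
Codon 4 AGU (Ser): third position 2-fold.
Codon 5 CCU (Pro): third position 4-fold.
Codon 6 CGU (Arg): third position 4-fold.
Codon 7 CAG (Gln): third position 2-fold.
Codon 8 CGG (Arg): third position 4-fold.
Codon 9 UUC (Phe): third position 2-fold.
Codon 10 CGU (Arg): third position 4-fold.
Four-fold degenerate third positions: 5.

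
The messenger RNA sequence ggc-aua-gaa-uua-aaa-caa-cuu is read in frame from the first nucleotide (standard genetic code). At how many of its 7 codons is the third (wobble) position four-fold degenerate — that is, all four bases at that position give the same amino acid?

2

Codon 1 GGC (Gly): third position 4-fold.
Codon 2 AUA (Ile): third position 3-fold.
Codon 3 GAA (Glu): third position 2-fold.
Codon 4 UUA (Leu): third position 2-fold.
Codon 5 AAA (Lys): third position 2-fold.
Codon 6 CAA (Gln): third position 2-fold.
Codon 7 CUU (Leu): third position 4-fold.
Four-fold degenerate third positions: 2.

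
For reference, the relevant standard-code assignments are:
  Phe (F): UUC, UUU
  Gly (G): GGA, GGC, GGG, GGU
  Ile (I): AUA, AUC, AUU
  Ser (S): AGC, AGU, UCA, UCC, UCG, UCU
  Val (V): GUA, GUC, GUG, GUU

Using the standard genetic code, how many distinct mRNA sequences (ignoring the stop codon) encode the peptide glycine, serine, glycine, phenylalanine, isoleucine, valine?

2304

Gly: 4 codons.
Ser: 6 codons.
Gly: 4 codons.
Phe: 2 codons.
Ile: 3 codons.
Val: 4 codons.
4 × 6 × 4 × 2 × 3 × 4 = 2304.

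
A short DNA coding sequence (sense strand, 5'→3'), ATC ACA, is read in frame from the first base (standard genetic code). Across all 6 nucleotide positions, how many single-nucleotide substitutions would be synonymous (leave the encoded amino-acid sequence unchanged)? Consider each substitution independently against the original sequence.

5

Codon 1 (ATC, Ile): 2 synonymous substitutions.
Codon 2 (ACA, Thr): 3 synonymous substitutions.
Total: 2 + 3 = 5.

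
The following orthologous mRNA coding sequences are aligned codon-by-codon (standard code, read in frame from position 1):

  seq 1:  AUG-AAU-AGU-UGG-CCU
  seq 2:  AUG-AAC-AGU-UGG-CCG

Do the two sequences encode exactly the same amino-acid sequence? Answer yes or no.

yes

Codon 1: AUG Met / AUG Met — identical.
Codon 2: AAU Asn / AAC Asn — synonymous.
Codon 3: AGU Ser / AGU Ser — identical.
Codon 4: UGG Trp / UGG Trp — identical.
Codon 5: CCU Pro / CCG Pro — synonymous.
Nonsynonymous differences: 0 → same protein.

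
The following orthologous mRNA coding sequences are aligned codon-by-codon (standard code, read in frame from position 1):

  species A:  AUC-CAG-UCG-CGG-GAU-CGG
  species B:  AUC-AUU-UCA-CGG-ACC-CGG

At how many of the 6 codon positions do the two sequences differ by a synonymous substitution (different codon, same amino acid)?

Codon 1: AUC Ile / AUC Ile — identical.
Codon 2: CAG Gln / AUU Ile — nonsynonymous.
Codon 3: UCG Ser / UCA Ser — synonymous.
Codon 4: CGG Arg / CGG Arg — identical.
Codon 5: GAU Asp / ACC Thr — nonsynonymous.
Codon 6: CGG Arg / CGG Arg — identical.
Synonymous differences: 1.

1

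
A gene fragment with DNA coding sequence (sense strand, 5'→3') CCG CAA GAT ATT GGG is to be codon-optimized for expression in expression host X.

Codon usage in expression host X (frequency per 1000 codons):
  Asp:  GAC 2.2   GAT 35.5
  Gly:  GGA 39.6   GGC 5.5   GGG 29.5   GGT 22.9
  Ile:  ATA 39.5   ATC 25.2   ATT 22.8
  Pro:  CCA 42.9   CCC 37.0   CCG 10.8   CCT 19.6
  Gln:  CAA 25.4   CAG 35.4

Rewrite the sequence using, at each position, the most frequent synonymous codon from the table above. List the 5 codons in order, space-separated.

Codon 1 (Pro): best is CCA at 42.9.
Codon 2 (Gln): best is CAG at 35.4.
Codon 3 (Asp): best is GAT at 35.5.
Codon 4 (Ile): best is ATA at 39.5.
Codon 5 (Gly): best is GGA at 39.6.

CCA CAG GAT ATA GGA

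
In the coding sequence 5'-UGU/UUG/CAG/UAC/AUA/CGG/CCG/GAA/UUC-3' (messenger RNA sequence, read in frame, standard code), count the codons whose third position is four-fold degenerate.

Codon 1 UGU (Cys): third position 2-fold.
Codon 2 UUG (Leu): third position 2-fold.
Codon 3 CAG (Gln): third position 2-fold.
Codon 4 UAC (Tyr): third position 2-fold.
Codon 5 AUA (Ile): third position 3-fold.
Codon 6 CGG (Arg): third position 4-fold.
Codon 7 CCG (Pro): third position 4-fold.
Codon 8 GAA (Glu): third position 2-fold.
Codon 9 UUC (Phe): third position 2-fold.
Four-fold degenerate third positions: 2.

2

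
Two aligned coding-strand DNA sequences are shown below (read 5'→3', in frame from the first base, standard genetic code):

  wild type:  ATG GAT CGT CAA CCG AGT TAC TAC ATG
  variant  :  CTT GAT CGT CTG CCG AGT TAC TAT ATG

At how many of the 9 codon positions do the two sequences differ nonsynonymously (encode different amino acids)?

Codon 1: ATG Met / CTT Leu — nonsynonymous.
Codon 2: GAT Asp / GAT Asp — identical.
Codon 3: CGT Arg / CGT Arg — identical.
Codon 4: CAA Gln / CTG Leu — nonsynonymous.
Codon 5: CCG Pro / CCG Pro — identical.
Codon 6: AGT Ser / AGT Ser — identical.
Codon 7: TAC Tyr / TAC Tyr — identical.
Codon 8: TAC Tyr / TAT Tyr — synonymous.
Codon 9: ATG Met / ATG Met — identical.
Nonsynonymous differences: 2.

2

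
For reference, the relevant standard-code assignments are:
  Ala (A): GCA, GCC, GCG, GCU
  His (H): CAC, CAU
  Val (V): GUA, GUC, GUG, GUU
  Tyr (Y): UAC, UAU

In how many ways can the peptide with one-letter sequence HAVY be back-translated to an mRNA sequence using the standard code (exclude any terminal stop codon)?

64

His: 2 codons.
Ala: 4 codons.
Val: 4 codons.
Tyr: 2 codons.
2 × 4 × 4 × 2 = 64.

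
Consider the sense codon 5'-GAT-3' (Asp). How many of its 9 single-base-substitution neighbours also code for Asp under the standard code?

Position 1: none → 0 synonymous.
Position 2: none → 0 synonymous.
Position 3: GAC → 1 synonymous.
Total: 0 + 0 + 1 = 1.

1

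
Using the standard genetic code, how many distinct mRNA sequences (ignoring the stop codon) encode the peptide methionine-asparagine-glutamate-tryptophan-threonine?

16

Met: 1 codon.
Asn: 2 codons.
Glu: 2 codons.
Trp: 1 codon.
Thr: 4 codons.
1 × 2 × 2 × 1 × 4 = 16.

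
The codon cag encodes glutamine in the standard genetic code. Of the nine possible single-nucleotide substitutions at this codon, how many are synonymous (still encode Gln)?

Position 1: none → 0 synonymous.
Position 2: none → 0 synonymous.
Position 3: CAA → 1 synonymous.
Total: 0 + 0 + 1 = 1.

1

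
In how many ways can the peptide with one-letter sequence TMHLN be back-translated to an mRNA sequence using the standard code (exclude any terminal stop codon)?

96

Thr: 4 codons.
Met: 1 codon.
His: 2 codons.
Leu: 6 codons.
Asn: 2 codons.
4 × 1 × 2 × 6 × 2 = 96.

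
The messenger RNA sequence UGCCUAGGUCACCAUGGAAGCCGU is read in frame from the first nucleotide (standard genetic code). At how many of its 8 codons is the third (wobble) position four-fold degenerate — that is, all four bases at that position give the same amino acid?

4

Codon 1 UGC (Cys): third position 2-fold.
Codon 2 CUA (Leu): third position 4-fold.
Codon 3 GGU (Gly): third position 4-fold.
Codon 4 CAC (His): third position 2-fold.
Codon 5 CAU (His): third position 2-fold.
Codon 6 GGA (Gly): third position 4-fold.
Codon 7 AGC (Ser): third position 2-fold.
Codon 8 CGU (Arg): third position 4-fold.
Four-fold degenerate third positions: 4.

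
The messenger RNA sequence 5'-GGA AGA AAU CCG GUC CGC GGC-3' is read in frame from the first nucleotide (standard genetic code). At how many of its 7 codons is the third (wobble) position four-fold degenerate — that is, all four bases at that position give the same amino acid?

Codon 1 GGA (Gly): third position 4-fold.
Codon 2 AGA (Arg): third position 2-fold.
Codon 3 AAU (Asn): third position 2-fold.
Codon 4 CCG (Pro): third position 4-fold.
Codon 5 GUC (Val): third position 4-fold.
Codon 6 CGC (Arg): third position 4-fold.
Codon 7 GGC (Gly): third position 4-fold.
Four-fold degenerate third positions: 5.

5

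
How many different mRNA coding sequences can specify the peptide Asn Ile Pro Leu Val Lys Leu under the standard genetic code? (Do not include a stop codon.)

Asn: 2 codons.
Ile: 3 codons.
Pro: 4 codons.
Leu: 6 codons.
Val: 4 codons.
Lys: 2 codons.
Leu: 6 codons.
2 × 3 × 4 × 6 × 4 × 2 × 6 = 6912.

6912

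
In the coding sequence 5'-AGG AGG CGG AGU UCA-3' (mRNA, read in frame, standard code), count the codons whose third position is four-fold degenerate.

2

Codon 1 AGG (Arg): third position 2-fold.
Codon 2 AGG (Arg): third position 2-fold.
Codon 3 CGG (Arg): third position 4-fold.
Codon 4 AGU (Ser): third position 2-fold.
Codon 5 UCA (Ser): third position 4-fold.
Four-fold degenerate third positions: 2.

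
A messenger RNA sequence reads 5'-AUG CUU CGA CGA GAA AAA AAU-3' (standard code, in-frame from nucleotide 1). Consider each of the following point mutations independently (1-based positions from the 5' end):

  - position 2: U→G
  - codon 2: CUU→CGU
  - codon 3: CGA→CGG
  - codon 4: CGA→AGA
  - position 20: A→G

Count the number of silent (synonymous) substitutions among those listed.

Codon 1: AUG (Met) → AGG (Arg) — missense.
Codon 2: CUU (Leu) → CGU (Arg) — missense.
Codon 3: CGA (Arg) → CGG (Arg) — synonymous.
Codon 4: CGA (Arg) → AGA (Arg) — synonymous.
Codon 7: AAU (Asn) → AGU (Ser) — missense.
Synonymous: 2 of 5.

2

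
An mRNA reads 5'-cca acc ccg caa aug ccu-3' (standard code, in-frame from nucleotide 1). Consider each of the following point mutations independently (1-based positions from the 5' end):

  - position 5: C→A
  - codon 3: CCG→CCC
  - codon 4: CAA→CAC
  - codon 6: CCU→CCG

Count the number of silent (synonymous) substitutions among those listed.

2

Codon 2: ACC (Thr) → AAC (Asn) — missense.
Codon 3: CCG (Pro) → CCC (Pro) — synonymous.
Codon 4: CAA (Gln) → CAC (His) — missense.
Codon 6: CCU (Pro) → CCG (Pro) — synonymous.
Synonymous: 2 of 4.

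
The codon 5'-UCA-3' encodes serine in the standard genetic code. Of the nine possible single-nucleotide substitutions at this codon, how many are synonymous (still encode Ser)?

3

Position 1: none → 0 synonymous.
Position 2: none → 0 synonymous.
Position 3: UCU, UCC, UCG → 3 synonymous.
Total: 0 + 0 + 3 = 3.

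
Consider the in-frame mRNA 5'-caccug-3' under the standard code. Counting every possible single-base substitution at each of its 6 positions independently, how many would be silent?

5

Codon 1 (CAC, His): 1 synonymous substitution.
Codon 2 (CUG, Leu): 4 synonymous substitutions.
Total: 1 + 4 = 5.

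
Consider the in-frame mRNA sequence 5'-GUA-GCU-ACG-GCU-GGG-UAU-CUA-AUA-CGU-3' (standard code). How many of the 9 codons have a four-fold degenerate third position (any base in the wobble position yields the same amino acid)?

7

Codon 1 GUA (Val): third position 4-fold.
Codon 2 GCU (Ala): third position 4-fold.
Codon 3 ACG (Thr): third position 4-fold.
Codon 4 GCU (Ala): third position 4-fold.
Codon 5 GGG (Gly): third position 4-fold.
Codon 6 UAU (Tyr): third position 2-fold.
Codon 7 CUA (Leu): third position 4-fold.
Codon 8 AUA (Ile): third position 3-fold.
Codon 9 CGU (Arg): third position 4-fold.
Four-fold degenerate third positions: 7.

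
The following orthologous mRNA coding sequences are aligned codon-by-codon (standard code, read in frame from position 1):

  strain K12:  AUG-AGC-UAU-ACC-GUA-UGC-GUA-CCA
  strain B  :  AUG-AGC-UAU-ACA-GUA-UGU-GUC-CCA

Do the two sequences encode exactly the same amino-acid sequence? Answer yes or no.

Codon 1: AUG Met / AUG Met — identical.
Codon 2: AGC Ser / AGC Ser — identical.
Codon 3: UAU Tyr / UAU Tyr — identical.
Codon 4: ACC Thr / ACA Thr — synonymous.
Codon 5: GUA Val / GUA Val — identical.
Codon 6: UGC Cys / UGU Cys — synonymous.
Codon 7: GUA Val / GUC Val — synonymous.
Codon 8: CCA Pro / CCA Pro — identical.
Nonsynonymous differences: 0 → same protein.

yes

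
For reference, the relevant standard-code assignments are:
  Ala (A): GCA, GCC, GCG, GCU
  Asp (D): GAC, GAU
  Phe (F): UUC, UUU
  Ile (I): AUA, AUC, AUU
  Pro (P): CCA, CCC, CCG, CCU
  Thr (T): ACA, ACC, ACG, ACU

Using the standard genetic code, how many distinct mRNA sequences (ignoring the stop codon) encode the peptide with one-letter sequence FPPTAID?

3072

Phe: 2 codons.
Pro: 4 codons.
Pro: 4 codons.
Thr: 4 codons.
Ala: 4 codons.
Ile: 3 codons.
Asp: 2 codons.
2 × 4 × 4 × 4 × 4 × 3 × 2 = 3072.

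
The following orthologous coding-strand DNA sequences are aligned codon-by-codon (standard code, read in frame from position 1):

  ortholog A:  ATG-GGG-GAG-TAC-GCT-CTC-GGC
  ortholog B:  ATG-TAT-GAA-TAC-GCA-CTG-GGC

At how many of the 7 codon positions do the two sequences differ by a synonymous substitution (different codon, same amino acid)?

3

Codon 1: ATG Met / ATG Met — identical.
Codon 2: GGG Gly / TAT Tyr — nonsynonymous.
Codon 3: GAG Glu / GAA Glu — synonymous.
Codon 4: TAC Tyr / TAC Tyr — identical.
Codon 5: GCT Ala / GCA Ala — synonymous.
Codon 6: CTC Leu / CTG Leu — synonymous.
Codon 7: GGC Gly / GGC Gly — identical.
Synonymous differences: 3.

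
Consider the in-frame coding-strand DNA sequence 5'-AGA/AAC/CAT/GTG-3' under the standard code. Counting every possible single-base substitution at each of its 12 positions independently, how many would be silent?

7

Codon 1 (AGA, Arg): 2 synonymous substitutions.
Codon 2 (AAC, Asn): 1 synonymous substitution.
Codon 3 (CAT, His): 1 synonymous substitution.
Codon 4 (GTG, Val): 3 synonymous substitutions.
Total: 2 + 1 + 1 + 3 = 7.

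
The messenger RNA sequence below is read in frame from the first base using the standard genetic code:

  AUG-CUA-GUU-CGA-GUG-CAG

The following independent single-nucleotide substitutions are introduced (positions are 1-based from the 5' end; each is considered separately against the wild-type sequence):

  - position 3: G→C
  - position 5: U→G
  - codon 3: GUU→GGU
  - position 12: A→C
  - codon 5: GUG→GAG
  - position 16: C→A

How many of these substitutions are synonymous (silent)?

Codon 1: AUG (Met) → AUC (Ile) — missense.
Codon 2: CUA (Leu) → CGA (Arg) — missense.
Codon 3: GUU (Val) → GGU (Gly) — missense.
Codon 4: CGA (Arg) → CGC (Arg) — synonymous.
Codon 5: GUG (Val) → GAG (Glu) — missense.
Codon 6: CAG (Gln) → AAG (Lys) — missense.
Synonymous: 1 of 6.

1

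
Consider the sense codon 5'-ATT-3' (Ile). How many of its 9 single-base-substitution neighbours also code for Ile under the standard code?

2

Position 1: none → 0 synonymous.
Position 2: none → 0 synonymous.
Position 3: ATC, ATA → 2 synonymous.
Total: 0 + 0 + 2 = 2.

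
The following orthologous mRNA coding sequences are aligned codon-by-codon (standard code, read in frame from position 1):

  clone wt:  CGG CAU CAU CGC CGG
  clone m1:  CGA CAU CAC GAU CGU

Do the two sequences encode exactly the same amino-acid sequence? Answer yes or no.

no

Codon 1: CGG Arg / CGA Arg — synonymous.
Codon 2: CAU His / CAU His — identical.
Codon 3: CAU His / CAC His — synonymous.
Codon 4: CGC Arg / GAU Asp — nonsynonymous.
Codon 5: CGG Arg / CGU Arg — synonymous.
Nonsynonymous differences: 1 → different protein.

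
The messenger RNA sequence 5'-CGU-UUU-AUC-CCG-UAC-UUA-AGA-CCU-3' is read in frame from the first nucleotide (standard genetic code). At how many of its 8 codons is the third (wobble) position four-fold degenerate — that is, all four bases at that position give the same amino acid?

3

Codon 1 CGU (Arg): third position 4-fold.
Codon 2 UUU (Phe): third position 2-fold.
Codon 3 AUC (Ile): third position 3-fold.
Codon 4 CCG (Pro): third position 4-fold.
Codon 5 UAC (Tyr): third position 2-fold.
Codon 6 UUA (Leu): third position 2-fold.
Codon 7 AGA (Arg): third position 2-fold.
Codon 8 CCU (Pro): third position 4-fold.
Four-fold degenerate third positions: 3.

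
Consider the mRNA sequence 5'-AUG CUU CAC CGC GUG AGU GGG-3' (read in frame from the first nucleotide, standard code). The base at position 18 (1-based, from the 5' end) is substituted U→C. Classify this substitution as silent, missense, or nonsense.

silent

Position 18 falls in codon 6: AGU → Ser.
After the substitution the codon is AGC → Ser.
Both encode Ser, so the change is synonymous.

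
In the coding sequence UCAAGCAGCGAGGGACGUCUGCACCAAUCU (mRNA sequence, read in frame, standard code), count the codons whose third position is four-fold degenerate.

5

Codon 1 UCA (Ser): third position 4-fold.
Codon 2 AGC (Ser): third position 2-fold.
Codon 3 AGC (Ser): third position 2-fold.
Codon 4 GAG (Glu): third position 2-fold.
Codon 5 GGA (Gly): third position 4-fold.
Codon 6 CGU (Arg): third position 4-fold.
Codon 7 CUG (Leu): third position 4-fold.
Codon 8 CAC (His): third position 2-fold.
Codon 9 CAA (Gln): third position 2-fold.
Codon 10 UCU (Ser): third position 4-fold.
Four-fold degenerate third positions: 5.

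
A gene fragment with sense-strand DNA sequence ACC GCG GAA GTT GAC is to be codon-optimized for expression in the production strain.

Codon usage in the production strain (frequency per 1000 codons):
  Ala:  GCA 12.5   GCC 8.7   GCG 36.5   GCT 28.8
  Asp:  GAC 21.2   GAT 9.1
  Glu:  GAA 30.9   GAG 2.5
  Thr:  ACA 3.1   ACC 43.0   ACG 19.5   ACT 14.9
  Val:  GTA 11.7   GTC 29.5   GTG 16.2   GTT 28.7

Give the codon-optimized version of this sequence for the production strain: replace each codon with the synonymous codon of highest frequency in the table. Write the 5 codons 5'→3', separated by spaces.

ACC GCG GAA GTC GAC

Codon 1 (Thr): best is ACC at 43.0.
Codon 2 (Ala): best is GCG at 36.5.
Codon 3 (Glu): best is GAA at 30.9.
Codon 4 (Val): best is GTC at 29.5.
Codon 5 (Asp): best is GAC at 21.2.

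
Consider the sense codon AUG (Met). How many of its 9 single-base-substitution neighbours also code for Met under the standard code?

Position 1: none → 0 synonymous.
Position 2: none → 0 synonymous.
Position 3: none → 0 synonymous.
Total: 0 + 0 + 0 = 0.

0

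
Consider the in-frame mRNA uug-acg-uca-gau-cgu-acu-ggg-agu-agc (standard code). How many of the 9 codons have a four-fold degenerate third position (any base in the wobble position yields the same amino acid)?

Codon 1 UUG (Leu): third position 2-fold.
Codon 2 ACG (Thr): third position 4-fold.
Codon 3 UCA (Ser): third position 4-fold.
Codon 4 GAU (Asp): third position 2-fold.
Codon 5 CGU (Arg): third position 4-fold.
Codon 6 ACU (Thr): third position 4-fold.
Codon 7 GGG (Gly): third position 4-fold.
Codon 8 AGU (Ser): third position 2-fold.
Codon 9 AGC (Ser): third position 2-fold.
Four-fold degenerate third positions: 5.

5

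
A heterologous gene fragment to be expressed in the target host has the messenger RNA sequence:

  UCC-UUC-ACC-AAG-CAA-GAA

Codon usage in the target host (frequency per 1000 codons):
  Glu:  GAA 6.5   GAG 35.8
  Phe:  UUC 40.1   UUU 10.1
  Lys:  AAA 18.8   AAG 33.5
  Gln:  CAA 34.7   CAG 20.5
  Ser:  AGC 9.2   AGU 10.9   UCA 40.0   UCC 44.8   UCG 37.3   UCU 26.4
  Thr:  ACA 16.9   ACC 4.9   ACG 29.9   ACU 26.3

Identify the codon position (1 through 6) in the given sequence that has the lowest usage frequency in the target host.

3

Codon 1 UCC (Ser): 44.8 per 1000.
Codon 2 UUC (Phe): 40.1 per 1000.
Codon 3 ACC (Thr): 4.9 per 1000.
Codon 4 AAG (Lys): 33.5 per 1000.
Codon 5 CAA (Gln): 34.7 per 1000.
Codon 6 GAA (Glu): 6.5 per 1000.
Lowest frequency is 4.9 at codon 3.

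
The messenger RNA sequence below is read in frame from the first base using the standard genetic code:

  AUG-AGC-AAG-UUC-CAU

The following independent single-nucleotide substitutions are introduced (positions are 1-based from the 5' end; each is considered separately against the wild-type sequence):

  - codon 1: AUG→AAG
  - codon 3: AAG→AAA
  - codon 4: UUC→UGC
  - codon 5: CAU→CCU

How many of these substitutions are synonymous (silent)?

Codon 1: AUG (Met) → AAG (Lys) — missense.
Codon 3: AAG (Lys) → AAA (Lys) — synonymous.
Codon 4: UUC (Phe) → UGC (Cys) — missense.
Codon 5: CAU (His) → CCU (Pro) — missense.
Synonymous: 1 of 4.

1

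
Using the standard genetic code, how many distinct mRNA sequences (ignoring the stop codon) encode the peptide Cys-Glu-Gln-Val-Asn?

64

Cys: 2 codons.
Glu: 2 codons.
Gln: 2 codons.
Val: 4 codons.
Asn: 2 codons.
2 × 2 × 2 × 4 × 2 = 64.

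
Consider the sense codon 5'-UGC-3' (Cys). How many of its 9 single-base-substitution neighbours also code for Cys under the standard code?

1

Position 1: none → 0 synonymous.
Position 2: none → 0 synonymous.
Position 3: UGU → 1 synonymous.
Total: 0 + 0 + 1 = 1.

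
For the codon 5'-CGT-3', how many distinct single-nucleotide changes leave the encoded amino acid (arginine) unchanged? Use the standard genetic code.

3

Position 1: none → 0 synonymous.
Position 2: none → 0 synonymous.
Position 3: CGC, CGA, CGG → 3 synonymous.
Total: 0 + 0 + 3 = 3.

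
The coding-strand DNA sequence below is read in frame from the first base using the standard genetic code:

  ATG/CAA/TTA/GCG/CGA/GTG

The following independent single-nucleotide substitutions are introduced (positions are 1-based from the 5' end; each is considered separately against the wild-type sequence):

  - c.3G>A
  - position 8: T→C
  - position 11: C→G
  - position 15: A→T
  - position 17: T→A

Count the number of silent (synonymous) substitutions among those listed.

Codon 1: ATG (Met) → ATA (Ile) — missense.
Codon 3: TTA (Leu) → TCA (Ser) — missense.
Codon 4: GCG (Ala) → GGG (Gly) — missense.
Codon 5: CGA (Arg) → CGT (Arg) — synonymous.
Codon 6: GTG (Val) → GAG (Glu) — missense.
Synonymous: 1 of 5.

1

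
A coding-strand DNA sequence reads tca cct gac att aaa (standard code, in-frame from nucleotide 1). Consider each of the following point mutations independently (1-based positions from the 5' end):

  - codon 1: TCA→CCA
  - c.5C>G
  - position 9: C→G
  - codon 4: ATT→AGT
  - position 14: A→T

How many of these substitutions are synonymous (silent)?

0

Codon 1: TCA (Ser) → CCA (Pro) — missense.
Codon 2: CCT (Pro) → CGT (Arg) — missense.
Codon 3: GAC (Asp) → GAG (Glu) — missense.
Codon 4: ATT (Ile) → AGT (Ser) — missense.
Codon 5: AAA (Lys) → ATA (Ile) — missense.
Synonymous: 0 of 5.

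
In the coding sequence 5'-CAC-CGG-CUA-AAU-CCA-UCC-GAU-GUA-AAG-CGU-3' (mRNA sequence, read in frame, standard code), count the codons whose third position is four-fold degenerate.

6

Codon 1 CAC (His): third position 2-fold.
Codon 2 CGG (Arg): third position 4-fold.
Codon 3 CUA (Leu): third position 4-fold.
Codon 4 AAU (Asn): third position 2-fold.
Codon 5 CCA (Pro): third position 4-fold.
Codon 6 UCC (Ser): third position 4-fold.
Codon 7 GAU (Asp): third position 2-fold.
Codon 8 GUA (Val): third position 4-fold.
Codon 9 AAG (Lys): third position 2-fold.
Codon 10 CGU (Arg): third position 4-fold.
Four-fold degenerate third positions: 6.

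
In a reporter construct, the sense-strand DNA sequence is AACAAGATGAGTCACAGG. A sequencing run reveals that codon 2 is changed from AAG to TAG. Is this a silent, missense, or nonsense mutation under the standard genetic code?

Position 4 falls in codon 2: AAG → Lys.
After the substitution the codon is TAG → Stop.
The new codon is a stop codon, so this is a nonsense mutation.

nonsense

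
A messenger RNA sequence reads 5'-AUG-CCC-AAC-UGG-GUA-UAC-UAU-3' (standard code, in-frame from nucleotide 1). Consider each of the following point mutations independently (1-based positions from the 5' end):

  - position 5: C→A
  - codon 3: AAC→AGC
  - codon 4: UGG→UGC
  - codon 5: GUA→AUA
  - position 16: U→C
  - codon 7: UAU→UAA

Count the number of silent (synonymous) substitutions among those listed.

Codon 2: CCC (Pro) → CAC (His) — missense.
Codon 3: AAC (Asn) → AGC (Ser) — missense.
Codon 4: UGG (Trp) → UGC (Cys) — missense.
Codon 5: GUA (Val) → AUA (Ile) — missense.
Codon 6: UAC (Tyr) → CAC (His) — missense.
Codon 7: UAU (Tyr) → UAA (Stop) — nonsense.
Synonymous: 0 of 6.

0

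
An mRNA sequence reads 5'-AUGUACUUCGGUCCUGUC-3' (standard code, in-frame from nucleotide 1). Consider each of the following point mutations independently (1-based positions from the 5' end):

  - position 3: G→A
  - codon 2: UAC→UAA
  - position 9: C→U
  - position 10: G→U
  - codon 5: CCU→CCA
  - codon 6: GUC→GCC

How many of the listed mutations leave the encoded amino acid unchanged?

2

Codon 1: AUG (Met) → AUA (Ile) — missense.
Codon 2: UAC (Tyr) → UAA (Stop) — nonsense.
Codon 3: UUC (Phe) → UUU (Phe) — synonymous.
Codon 4: GGU (Gly) → UGU (Cys) — missense.
Codon 5: CCU (Pro) → CCA (Pro) — synonymous.
Codon 6: GUC (Val) → GCC (Ala) — missense.
Synonymous: 2 of 6.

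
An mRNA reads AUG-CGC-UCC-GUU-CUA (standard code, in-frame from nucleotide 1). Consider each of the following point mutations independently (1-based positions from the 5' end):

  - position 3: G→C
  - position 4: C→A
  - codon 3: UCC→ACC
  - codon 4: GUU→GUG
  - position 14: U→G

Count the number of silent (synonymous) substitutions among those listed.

Codon 1: AUG (Met) → AUC (Ile) — missense.
Codon 2: CGC (Arg) → AGC (Ser) — missense.
Codon 3: UCC (Ser) → ACC (Thr) — missense.
Codon 4: GUU (Val) → GUG (Val) — synonymous.
Codon 5: CUA (Leu) → CGA (Arg) — missense.
Synonymous: 1 of 5.

1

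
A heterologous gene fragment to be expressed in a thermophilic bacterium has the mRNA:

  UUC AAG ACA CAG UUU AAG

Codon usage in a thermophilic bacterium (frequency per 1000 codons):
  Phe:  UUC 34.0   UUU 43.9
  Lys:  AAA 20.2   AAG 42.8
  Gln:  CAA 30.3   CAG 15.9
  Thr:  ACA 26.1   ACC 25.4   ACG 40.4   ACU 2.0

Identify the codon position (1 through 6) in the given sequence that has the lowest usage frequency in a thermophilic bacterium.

Codon 1 UUC (Phe): 34.0 per 1000.
Codon 2 AAG (Lys): 42.8 per 1000.
Codon 3 ACA (Thr): 26.1 per 1000.
Codon 4 CAG (Gln): 15.9 per 1000.
Codon 5 UUU (Phe): 43.9 per 1000.
Codon 6 AAG (Lys): 42.8 per 1000.
Lowest frequency is 15.9 at codon 4.

4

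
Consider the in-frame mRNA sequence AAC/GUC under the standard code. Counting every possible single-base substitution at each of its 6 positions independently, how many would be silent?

4

Codon 1 (AAC, Asn): 1 synonymous substitution.
Codon 2 (GUC, Val): 3 synonymous substitutions.
Total: 1 + 3 = 4.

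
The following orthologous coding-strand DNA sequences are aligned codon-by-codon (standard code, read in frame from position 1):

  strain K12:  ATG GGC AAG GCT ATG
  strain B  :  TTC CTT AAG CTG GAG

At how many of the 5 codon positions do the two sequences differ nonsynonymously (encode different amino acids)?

4

Codon 1: ATG Met / TTC Phe — nonsynonymous.
Codon 2: GGC Gly / CTT Leu — nonsynonymous.
Codon 3: AAG Lys / AAG Lys — identical.
Codon 4: GCT Ala / CTG Leu — nonsynonymous.
Codon 5: ATG Met / GAG Glu — nonsynonymous.
Nonsynonymous differences: 4.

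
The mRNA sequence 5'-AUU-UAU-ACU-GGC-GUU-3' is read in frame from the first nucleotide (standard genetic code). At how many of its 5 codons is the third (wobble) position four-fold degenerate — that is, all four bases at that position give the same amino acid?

3

Codon 1 AUU (Ile): third position 3-fold.
Codon 2 UAU (Tyr): third position 2-fold.
Codon 3 ACU (Thr): third position 4-fold.
Codon 4 GGC (Gly): third position 4-fold.
Codon 5 GUU (Val): third position 4-fold.
Four-fold degenerate third positions: 3.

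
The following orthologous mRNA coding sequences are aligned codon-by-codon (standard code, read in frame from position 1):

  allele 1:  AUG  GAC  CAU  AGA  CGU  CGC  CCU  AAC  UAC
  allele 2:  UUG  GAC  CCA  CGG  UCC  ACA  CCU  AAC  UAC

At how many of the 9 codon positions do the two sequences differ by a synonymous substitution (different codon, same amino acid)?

Codon 1: AUG Met / UUG Leu — nonsynonymous.
Codon 2: GAC Asp / GAC Asp — identical.
Codon 3: CAU His / CCA Pro — nonsynonymous.
Codon 4: AGA Arg / CGG Arg — synonymous.
Codon 5: CGU Arg / UCC Ser — nonsynonymous.
Codon 6: CGC Arg / ACA Thr — nonsynonymous.
Codon 7: CCU Pro / CCU Pro — identical.
Codon 8: AAC Asn / AAC Asn — identical.
Codon 9: UAC Tyr / UAC Tyr — identical.
Synonymous differences: 1.

1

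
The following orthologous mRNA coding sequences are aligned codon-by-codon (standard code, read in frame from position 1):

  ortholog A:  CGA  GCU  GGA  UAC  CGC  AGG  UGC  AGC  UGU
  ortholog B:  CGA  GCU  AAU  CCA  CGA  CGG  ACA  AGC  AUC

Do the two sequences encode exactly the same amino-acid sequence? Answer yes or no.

no

Codon 1: CGA Arg / CGA Arg — identical.
Codon 2: GCU Ala / GCU Ala — identical.
Codon 3: GGA Gly / AAU Asn — nonsynonymous.
Codon 4: UAC Tyr / CCA Pro — nonsynonymous.
Codon 5: CGC Arg / CGA Arg — synonymous.
Codon 6: AGG Arg / CGG Arg — synonymous.
Codon 7: UGC Cys / ACA Thr — nonsynonymous.
Codon 8: AGC Ser / AGC Ser — identical.
Codon 9: UGU Cys / AUC Ile — nonsynonymous.
Nonsynonymous differences: 4 → different protein.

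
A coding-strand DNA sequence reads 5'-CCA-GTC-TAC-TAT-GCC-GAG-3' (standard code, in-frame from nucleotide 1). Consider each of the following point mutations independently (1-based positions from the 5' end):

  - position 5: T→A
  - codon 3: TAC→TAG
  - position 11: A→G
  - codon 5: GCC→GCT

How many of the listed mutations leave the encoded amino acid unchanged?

Codon 2: GTC (Val) → GAC (Asp) — missense.
Codon 3: TAC (Tyr) → TAG (Stop) — nonsense.
Codon 4: TAT (Tyr) → TGT (Cys) — missense.
Codon 5: GCC (Ala) → GCT (Ala) — synonymous.
Synonymous: 1 of 4.

1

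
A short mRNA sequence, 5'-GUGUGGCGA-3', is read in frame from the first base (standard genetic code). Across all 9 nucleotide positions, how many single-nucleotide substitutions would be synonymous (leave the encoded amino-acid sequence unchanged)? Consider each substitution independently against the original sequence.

Codon 1 (GUG, Val): 3 synonymous substitutions.
Codon 2 (UGG, Trp): 0 synonymous substitutions.
Codon 3 (CGA, Arg): 4 synonymous substitutions.
Total: 3 + 0 + 4 = 7.

7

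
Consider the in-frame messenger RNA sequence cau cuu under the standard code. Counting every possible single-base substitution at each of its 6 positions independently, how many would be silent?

Codon 1 (CAU, His): 1 synonymous substitution.
Codon 2 (CUU, Leu): 3 synonymous substitutions.
Total: 1 + 3 = 4.

4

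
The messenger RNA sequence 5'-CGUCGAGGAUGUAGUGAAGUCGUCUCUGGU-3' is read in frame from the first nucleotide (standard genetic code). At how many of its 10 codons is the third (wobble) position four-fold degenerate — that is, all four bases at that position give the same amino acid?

Codon 1 CGU (Arg): third position 4-fold.
Codon 2 CGA (Arg): third position 4-fold.
Codon 3 GGA (Gly): third position 4-fold.
Codon 4 UGU (Cys): third position 2-fold.
Codon 5 AGU (Ser): third position 2-fold.
Codon 6 GAA (Glu): third position 2-fold.
Codon 7 GUC (Val): third position 4-fold.
Codon 8 GUC (Val): third position 4-fold.
Codon 9 UCU (Ser): third position 4-fold.
Codon 10 GGU (Gly): third position 4-fold.
Four-fold degenerate third positions: 7.

7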